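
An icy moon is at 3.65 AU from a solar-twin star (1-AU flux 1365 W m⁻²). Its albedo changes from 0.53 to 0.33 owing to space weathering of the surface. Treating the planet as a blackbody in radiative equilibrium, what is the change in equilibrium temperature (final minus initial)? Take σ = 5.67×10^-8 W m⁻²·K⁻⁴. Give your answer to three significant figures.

11.2 kelvin

Irradiance scales as 1/d², so S = 1365 W m⁻² × (1/3.65)² = 102.5 W m⁻².
Initial: T₁ = [S(1−0.53)/(4σ)]^(1/4) = 120.7 K.
With α = 0.33, T₂ = 131.9 K.
Change: 131.9 − 120.7 = 11.19 K.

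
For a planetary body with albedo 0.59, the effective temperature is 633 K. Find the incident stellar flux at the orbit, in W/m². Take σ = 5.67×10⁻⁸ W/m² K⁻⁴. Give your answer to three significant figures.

Invert the energy balance for S: S = 4σT⁴/(1−α).
σT⁴ = 5.67×10⁻⁸·(633)⁴ = 9103 W/m².
So S = 4×9103/(1−0.59) = 88810 W/m².

88800 W/m²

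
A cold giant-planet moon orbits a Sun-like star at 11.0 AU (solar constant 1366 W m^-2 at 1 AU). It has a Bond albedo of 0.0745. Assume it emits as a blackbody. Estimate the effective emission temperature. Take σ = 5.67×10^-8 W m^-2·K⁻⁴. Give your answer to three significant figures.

82.4 K

By the inverse-square law, S = 1366/11.0² = 11.29 W m^-2.
Averaging over the sphere, the absorbed flux is S(1−α)/4 = 2.612 W m^-2.
Balancing against σT⁴: T = (2.612/5.67×10⁻⁸)^(1/4) = 82.39 K.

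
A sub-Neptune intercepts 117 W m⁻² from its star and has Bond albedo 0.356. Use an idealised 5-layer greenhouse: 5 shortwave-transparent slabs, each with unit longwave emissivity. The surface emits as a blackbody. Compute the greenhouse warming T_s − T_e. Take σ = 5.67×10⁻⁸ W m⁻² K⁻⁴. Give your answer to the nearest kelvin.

OLR = S(1−α)/4 = 18.84 W m⁻²; the top layer radiates at T_e = 135.0 K.
T_s = (N+1)^(1/4)·T_e = 211.3 K.
Warming: T_s − T_e = 76.29 K.

76 kelvin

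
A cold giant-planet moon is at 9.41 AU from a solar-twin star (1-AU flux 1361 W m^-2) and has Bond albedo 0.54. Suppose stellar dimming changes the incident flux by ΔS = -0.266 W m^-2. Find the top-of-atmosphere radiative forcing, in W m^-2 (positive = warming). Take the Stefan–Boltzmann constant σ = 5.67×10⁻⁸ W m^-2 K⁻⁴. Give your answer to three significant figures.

Flux at the orbit: S = 1361/(9.41)² = 15.37 W m^-2.
Only a fraction (1−α) is absorbed and it's spread over 4πR², so ΔF = (1−α)ΔS/4 = -0.03059 W m^-2.

-0.0306 W m^-2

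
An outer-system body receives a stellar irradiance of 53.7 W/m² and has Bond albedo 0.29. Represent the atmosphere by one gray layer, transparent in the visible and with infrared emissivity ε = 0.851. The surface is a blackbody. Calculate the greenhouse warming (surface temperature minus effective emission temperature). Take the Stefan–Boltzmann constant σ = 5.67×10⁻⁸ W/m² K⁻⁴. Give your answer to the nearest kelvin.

17 K

Effective emission temperature (TOA balance): σT_e⁴ = S(1−α)/4 = 9.532 W/m² → T_e = 113.9 K.
For a single slab of emissivity ε, T_s⁴ = 2T_e⁴/(2−ε); thus T_s = 113.9·(1.741)^(1/4) = 130.8 K.
The atmosphere warms the surface by 16.92 K.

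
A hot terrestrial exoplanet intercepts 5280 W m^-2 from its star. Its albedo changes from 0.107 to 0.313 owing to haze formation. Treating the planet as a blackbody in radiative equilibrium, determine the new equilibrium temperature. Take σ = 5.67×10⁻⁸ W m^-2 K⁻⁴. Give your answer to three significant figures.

With the new albedo, S(1−α₂)/4 = 906.8 W m^-2, so T₂ = 355.6 K.

356 kelvin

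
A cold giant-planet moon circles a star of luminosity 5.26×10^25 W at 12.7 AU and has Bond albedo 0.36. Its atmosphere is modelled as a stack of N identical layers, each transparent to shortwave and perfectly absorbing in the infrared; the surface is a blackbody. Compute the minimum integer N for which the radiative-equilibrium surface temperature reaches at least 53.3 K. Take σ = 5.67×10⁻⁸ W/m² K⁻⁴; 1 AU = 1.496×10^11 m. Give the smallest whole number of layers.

2

d = 12.7 × 1.496×10^11 m = 1.900×10^12 m.
Spreading L over a sphere of radius d: S = 5.26×10^25/(4π·1.90×10^12²) = 1.160 W/m².
Top-of-atmosphere balance: σT_e⁴ = S(1−α)/4 = 0.1855 W/m² → T_e = 42.53 K.
T_s = (N+1)^(1/4)·T_e ≥ 53.3 K requires N+1 ≥ (T_s/T_e)⁴ = (53.3/42.53)⁴ = 2.466.
The minimum whole number is N = 2.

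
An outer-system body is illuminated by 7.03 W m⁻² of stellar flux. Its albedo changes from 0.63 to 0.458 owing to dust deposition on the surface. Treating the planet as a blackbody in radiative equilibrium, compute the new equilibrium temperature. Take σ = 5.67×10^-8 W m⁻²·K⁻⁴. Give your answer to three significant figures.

64.0 kelvin

New equilibrium: T₂ = [(1−0.458)·7.030/(4σ)]^(1/4) = 64.02 K.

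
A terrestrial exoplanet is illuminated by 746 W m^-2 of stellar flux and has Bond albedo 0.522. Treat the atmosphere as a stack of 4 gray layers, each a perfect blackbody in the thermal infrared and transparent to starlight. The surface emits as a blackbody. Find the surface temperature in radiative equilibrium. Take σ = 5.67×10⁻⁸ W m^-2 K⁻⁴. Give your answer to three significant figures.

The effective emission temperature is T_e = [S(1−α)/(4σ)]^¼ = 199.1 K.
Layer-by-layer balance gives σT_s⁴ = (N+1)σT_e⁴, so T_s = 5^¼·199.1 = 297.8 K.

298 K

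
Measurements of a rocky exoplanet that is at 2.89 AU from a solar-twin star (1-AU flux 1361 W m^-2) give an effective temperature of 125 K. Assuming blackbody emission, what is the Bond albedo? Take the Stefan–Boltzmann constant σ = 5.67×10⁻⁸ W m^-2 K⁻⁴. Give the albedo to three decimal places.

0.660

Flux at the orbit: S = 1361/(2.89)² = 163.0 W m^-2.
Energy balance: S(1−α)/4 = σT⁴, so 1−α = 4σT⁴/S.
4σT⁴ = 4·5.67×10⁻⁸·(125)⁴ = 55.37 W m^-2.
1−α = 55.37/163.0 = 0.3398, so α = 0.6602.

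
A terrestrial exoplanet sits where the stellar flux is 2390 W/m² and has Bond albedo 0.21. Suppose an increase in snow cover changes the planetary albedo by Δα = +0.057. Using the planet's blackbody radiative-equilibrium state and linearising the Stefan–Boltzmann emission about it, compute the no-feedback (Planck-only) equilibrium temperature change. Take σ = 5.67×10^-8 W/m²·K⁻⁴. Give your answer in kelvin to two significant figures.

-5.4 K

The baseline emission temperature is T_e = 302.1 K.
The change in absorbed flux is Δ[S(1−α)/4] = −SΔα/4 = -34.06 W/m².
The Planck feedback parameter is 4σT_e³ = 6.251 W/m²/K.
Hence the no-feedback warming is ΔF/(4σT_e³) = -5.45 K.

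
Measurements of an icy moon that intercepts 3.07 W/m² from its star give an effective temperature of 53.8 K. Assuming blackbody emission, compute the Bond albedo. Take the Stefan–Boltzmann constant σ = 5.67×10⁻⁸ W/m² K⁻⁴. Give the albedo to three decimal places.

From σT⁴ = S(1−α)/4 we invert for α: 1−α = 4σT⁴/S.
4σT⁴ = 4·5.67×10⁻⁸·(53.8)⁴ = 1.900 W/m².
Hence α = 1 − 1.900/3.070 = 0.3811.

0.381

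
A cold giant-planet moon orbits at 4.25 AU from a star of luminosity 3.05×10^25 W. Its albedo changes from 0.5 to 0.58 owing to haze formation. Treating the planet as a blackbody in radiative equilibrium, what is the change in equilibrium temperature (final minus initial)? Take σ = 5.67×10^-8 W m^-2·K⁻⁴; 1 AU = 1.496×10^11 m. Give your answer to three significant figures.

d = 4.25 × 1.496×10^11 m = 6.358×10^11 m.
S = L/(4πd²) = 6.004 W m^-2.
With α = 0.5, T₁ = 60.32 K.
After:  T₂ = [6.004·0.42/(4σ)]^(1/4) = 57.74 K.
ΔT = T₂ − T₁ = -2.573 K.

-2.57 K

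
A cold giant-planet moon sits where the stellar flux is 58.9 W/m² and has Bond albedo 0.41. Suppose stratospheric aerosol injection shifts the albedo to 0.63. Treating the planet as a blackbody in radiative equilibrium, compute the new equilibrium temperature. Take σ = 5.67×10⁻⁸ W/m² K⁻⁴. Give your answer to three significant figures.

New equilibrium: T₂ = [(1−0.63)·58.90/(4σ)]^(1/4) = 99.01 K.

99.0 K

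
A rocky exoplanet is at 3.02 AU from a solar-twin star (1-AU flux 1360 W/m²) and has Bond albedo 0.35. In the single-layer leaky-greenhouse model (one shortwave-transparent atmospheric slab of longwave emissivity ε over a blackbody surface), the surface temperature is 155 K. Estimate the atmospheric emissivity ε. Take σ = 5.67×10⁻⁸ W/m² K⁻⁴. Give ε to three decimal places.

0.519

Flux at the orbit: S = 1360/(3.02)² = 149.1 W/m².
TOA balance gives T_e = 143.8 K.
Since (2−ε)/2 = (T_e/T_s)⁴ = 0.7404, ε = 0.5192.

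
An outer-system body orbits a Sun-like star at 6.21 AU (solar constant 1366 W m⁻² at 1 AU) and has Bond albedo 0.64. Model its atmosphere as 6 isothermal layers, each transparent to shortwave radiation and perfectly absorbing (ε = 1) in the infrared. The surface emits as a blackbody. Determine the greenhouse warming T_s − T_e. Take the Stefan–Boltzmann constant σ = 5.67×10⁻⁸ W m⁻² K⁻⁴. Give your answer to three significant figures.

Irradiance scales as 1/d², so S = 1366 W m⁻² × (1/6.21)² = 35.42 W m⁻².
The effective emission temperature is T_e = [S(1−α)/(4σ)]^¼ = 86.59 K.
T_s = (N+1)^(1/4)·T_e = 140.8 K.
Warming: T_s − T_e = 54.26 K.

54.3 K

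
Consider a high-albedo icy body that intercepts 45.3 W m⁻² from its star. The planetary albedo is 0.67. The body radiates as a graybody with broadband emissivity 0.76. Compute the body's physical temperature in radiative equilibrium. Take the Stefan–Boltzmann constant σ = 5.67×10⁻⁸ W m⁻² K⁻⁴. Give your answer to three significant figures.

The planet absorbs (1−α)S over its disc πR² and re-emits over 4πR², so the mean absorbed flux is (1−0.67)·45.30/4 = 3.737 W m⁻².
Radiative balance εσT⁴ = 3.737 gives T = [3.737/(0.76·σ)]^(1/4) = 96.50 K.

96.5 kelvin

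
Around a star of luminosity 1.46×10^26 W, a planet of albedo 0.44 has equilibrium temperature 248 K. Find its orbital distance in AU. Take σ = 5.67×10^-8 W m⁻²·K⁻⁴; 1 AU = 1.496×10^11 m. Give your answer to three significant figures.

0.582 AU

Required flux: S = 4σT⁴/(1−α) = 1532 W m⁻².
Then d = [L/(4πS)]^(1/2) = 8.708×10^10 m, i.e. 0.5821 AU.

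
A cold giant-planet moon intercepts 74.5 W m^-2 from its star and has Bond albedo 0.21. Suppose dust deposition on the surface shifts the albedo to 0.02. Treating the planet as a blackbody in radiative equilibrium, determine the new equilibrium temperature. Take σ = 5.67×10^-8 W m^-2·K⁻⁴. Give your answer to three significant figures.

134 K

With the new albedo, S(1−α₂)/4 = 18.25 W m^-2, so T₂ = 133.9 K.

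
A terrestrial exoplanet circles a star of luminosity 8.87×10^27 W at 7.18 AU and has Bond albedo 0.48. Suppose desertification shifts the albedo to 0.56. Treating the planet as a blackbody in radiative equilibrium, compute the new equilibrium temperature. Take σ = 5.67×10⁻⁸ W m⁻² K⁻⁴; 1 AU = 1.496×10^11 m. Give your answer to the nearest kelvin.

Orbital distance: d = 7.18 AU = 1.074×10^12 m.
Flux at the orbit: S = L/(4πd²) = 8.87×10^27/(4π·(1.07×10^12)²) = 611.8 W m⁻².
T₂ = [S(1−α₂)/(4σ)]^(1/4) = [611.8·0.44/(4σ)]^(1/4) = 185.6 K.

186 K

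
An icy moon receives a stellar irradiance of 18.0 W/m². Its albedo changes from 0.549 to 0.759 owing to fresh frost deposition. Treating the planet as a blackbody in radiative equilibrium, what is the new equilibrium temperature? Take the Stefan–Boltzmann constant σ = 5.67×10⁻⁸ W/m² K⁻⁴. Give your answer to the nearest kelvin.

66 kelvin

T₂ = [S(1−α₂)/(4σ)]^(1/4) = [18.00·0.241/(4σ)]^(1/4) = 66.13 K.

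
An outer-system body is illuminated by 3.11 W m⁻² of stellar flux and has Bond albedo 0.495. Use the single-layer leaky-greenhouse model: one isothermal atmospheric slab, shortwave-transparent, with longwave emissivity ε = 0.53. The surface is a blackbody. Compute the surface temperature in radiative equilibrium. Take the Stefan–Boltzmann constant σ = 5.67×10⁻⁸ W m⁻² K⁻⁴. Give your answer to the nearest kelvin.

55 K

Effective emission temperature (TOA balance): σT_e⁴ = S(1−α)/4 = 0.3926 W m⁻² → T_e = 51.30 K.
The surface balance (absorbed SW + ε·downward IR = σT_s⁴) with T_a⁴ = T_s⁴/2 reduces to T_s = T_e·[2/(2−ε)]^¼ = 55.40 K.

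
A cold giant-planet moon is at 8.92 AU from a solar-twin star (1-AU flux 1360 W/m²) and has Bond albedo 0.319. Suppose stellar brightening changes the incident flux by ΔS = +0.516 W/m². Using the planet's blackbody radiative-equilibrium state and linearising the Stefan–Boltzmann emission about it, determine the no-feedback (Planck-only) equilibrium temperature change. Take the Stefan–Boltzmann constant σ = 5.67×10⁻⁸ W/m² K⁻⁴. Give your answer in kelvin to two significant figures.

0.64 K

By the inverse-square law, S = 1360/8.92² = 17.09 W/m².
Unperturbed T_e = [17.09·(1−0.319)/(4σ)]^¼ = 84.64 K.
ΔF = Δ[S(1−α)]/4 = (1−0.319)·+0.516/4 = 0.08785 W/m².
Planck response: λ_P = 4σT_e³ = 4·5.67×10⁻⁸·(84.64)³ = 0.1375 W/m²/K.
ΔT₀ = ΔF/λ_P = 0.08785/0.1375 = 0.639 K.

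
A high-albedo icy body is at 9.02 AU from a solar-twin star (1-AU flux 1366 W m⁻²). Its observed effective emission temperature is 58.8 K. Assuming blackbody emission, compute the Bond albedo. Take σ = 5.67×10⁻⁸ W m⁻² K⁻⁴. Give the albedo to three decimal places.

Irradiance scales as 1/d², so S = 1366 W m⁻² × (1/9.02)² = 16.79 W m⁻².
From σT⁴ = S(1−α)/4 we invert for α: 1−α = 4σT⁴/S.
4σT⁴ = 4·5.67×10⁻⁸·(58.8)⁴ = 2.711 W m⁻².
Hence α = 1 − 2.711/16.79 = 0.8385.

0.839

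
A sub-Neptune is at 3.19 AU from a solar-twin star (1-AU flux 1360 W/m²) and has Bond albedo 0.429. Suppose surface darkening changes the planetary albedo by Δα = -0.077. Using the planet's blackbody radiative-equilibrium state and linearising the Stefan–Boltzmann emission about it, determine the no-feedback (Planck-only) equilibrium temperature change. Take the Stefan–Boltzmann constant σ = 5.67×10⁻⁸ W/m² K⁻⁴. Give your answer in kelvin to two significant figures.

4.6 K

Flux at the orbit: S = 1360/(3.19)² = 133.6 W/m².
Unperturbed T_e = [133.6·(1−0.429)/(4σ)]^¼ = 135.4 K.
TOA radiative forcing: ΔF = −S·Δα/4 = −133.6·(-0.077)/4 = 2.573 W/m².
Planck response: λ_P = 4σT_e³ = 4·5.67×10⁻⁸·(135.4)³ = 0.5635 W/m²/K.
ΔT₀ = ΔF/λ_P = 2.573/0.5635 = 4.57 K.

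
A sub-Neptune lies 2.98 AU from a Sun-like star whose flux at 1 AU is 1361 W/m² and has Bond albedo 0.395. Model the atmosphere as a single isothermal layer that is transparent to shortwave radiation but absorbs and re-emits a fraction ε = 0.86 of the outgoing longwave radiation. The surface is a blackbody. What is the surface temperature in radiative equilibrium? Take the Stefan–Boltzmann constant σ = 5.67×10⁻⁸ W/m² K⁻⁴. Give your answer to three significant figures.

164 K

Irradiance scales as 1/d², so S = 1361 W/m² × (1/2.98)² = 153.3 W/m².
Effective emission temperature (TOA balance): σT_e⁴ = S(1−α)/4 = 23.18 W/m² → T_e = 142.2 K.
The surface balance (absorbed SW + ε·downward IR = σT_s⁴) with T_a⁴ = T_s⁴/2 reduces to T_s = T_e·[2/(2−ε)]^¼ = 163.6 K.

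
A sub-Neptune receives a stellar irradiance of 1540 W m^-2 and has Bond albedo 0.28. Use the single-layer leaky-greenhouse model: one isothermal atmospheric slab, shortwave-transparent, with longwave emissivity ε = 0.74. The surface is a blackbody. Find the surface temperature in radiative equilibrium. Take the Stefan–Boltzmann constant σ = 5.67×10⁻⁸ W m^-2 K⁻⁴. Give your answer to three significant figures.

297 kelvin

The planet radiates to space at T_e = [S(1−α)/(4σ)]^(1/4) = 264.4 K.
Surface balance with a leaky layer gives σT_s⁴ = σT_e⁴·2/(2−ε), so T_s = T_e·[2/(2−0.74)]^(1/4) = 296.8 K.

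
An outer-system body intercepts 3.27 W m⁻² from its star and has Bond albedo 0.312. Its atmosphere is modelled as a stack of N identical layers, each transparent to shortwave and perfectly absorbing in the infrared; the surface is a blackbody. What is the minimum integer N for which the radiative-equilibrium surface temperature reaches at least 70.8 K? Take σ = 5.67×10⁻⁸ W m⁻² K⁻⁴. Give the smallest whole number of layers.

2

Top-of-atmosphere balance: σT_e⁴ = S(1−α)/4 = 0.5624 W m⁻² → T_e = 56.12 K.
T_s = (N+1)^(1/4)·T_e ≥ 70.8 K requires N+1 ≥ (T_s/T_e)⁴ = (70.8/56.12)⁴ = 2.533.
So N ≥ 1.533; the smallest integer is N = 2.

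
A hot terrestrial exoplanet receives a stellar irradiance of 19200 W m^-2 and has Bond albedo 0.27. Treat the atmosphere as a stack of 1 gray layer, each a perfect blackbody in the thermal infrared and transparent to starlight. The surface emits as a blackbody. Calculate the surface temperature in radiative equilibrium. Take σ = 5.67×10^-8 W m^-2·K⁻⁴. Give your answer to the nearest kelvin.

593 K

Top-of-atmosphere balance: σT_e⁴ = S(1−α)/4 = 3504 W m^-2 → T_e = 498.6 K.
Layer-by-layer balance gives σT_s⁴ = (N+1)σT_e⁴, so T_s = 2^¼·498.6 = 592.9 K.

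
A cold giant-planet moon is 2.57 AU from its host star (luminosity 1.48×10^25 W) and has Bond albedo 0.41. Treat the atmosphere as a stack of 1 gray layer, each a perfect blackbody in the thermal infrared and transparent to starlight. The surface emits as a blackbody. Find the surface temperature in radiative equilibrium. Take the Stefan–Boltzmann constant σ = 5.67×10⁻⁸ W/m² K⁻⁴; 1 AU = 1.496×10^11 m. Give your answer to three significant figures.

Orbital distance: d = 2.57 AU = 3.845×10^11 m.
S = L/(4πd²) = 7.968 W/m².
OLR = S(1−α)/4 = 1.175 W/m²; the top layer radiates at T_e = 67.47 K.
For an N-layer opaque stack, T_s⁴ = (N+1)T_e⁴, hence T_s = (2)^(1/4)×67.47 K = 80.24 K.

80.2 kelvin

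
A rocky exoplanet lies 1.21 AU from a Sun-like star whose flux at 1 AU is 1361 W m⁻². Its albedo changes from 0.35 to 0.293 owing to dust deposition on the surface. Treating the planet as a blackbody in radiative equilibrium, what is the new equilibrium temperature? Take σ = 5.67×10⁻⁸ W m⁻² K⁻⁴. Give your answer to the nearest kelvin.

232 kelvin

Irradiance scales as 1/d², so S = 1361 W m⁻² × (1/1.21)² = 929.6 W m⁻².
T₂ = [S(1−α₂)/(4σ)]^(1/4) = [929.6·0.707/(4σ)]^(1/4) = 232.0 K.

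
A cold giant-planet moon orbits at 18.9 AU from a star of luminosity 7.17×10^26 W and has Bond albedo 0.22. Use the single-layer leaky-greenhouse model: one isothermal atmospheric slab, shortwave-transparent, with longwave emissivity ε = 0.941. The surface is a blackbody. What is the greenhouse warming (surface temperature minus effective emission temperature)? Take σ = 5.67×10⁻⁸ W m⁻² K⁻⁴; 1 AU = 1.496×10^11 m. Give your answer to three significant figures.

Orbital distance: d = 18.9 AU = 2.827×10^12 m.
Spreading L over a sphere of radius d: S = 7.17×10^26/(4π·2.83×10^12²) = 7.137 W m⁻².
Effective emission temperature (TOA balance): σT_e⁴ = S(1−α)/4 = 1.392 W m⁻² → T_e = 70.39 K.
Surface balance with a leaky layer gives σT_s⁴ = σT_e⁴·2/(2−ε), so T_s = T_e·[2/(2−0.941)]^(1/4) = 82.51 K.
The atmosphere warms the surface by 12.13 K.

12.1 kelvin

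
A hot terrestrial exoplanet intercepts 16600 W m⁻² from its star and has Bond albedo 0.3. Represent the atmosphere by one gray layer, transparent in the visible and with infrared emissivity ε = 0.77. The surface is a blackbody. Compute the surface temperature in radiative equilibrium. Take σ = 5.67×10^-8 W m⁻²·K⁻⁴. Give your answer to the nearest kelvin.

537 kelvin

Effective emission temperature (TOA balance): σT_e⁴ = S(1−α)/4 = 2905 W m⁻² → T_e = 475.8 K.
The surface balance (absorbed SW + ε·downward IR = σT_s⁴) with T_a⁴ = T_s⁴/2 reduces to T_s = T_e·[2/(2−ε)]^¼ = 537.2 K.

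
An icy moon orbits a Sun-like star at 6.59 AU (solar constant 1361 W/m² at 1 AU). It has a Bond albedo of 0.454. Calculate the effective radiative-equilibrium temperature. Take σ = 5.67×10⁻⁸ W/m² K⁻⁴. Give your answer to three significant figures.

Flux at the orbit: S = 1361/(6.59)² = 31.34 W/m².
Absorbed flux (global mean): S(1−α)/4 = 31.34·0.546/4 = 4.278 W/m².
Set σT⁴ = 4.278 → T = (4.278/σ)^(1/4) = 93.20 K.

93.2 K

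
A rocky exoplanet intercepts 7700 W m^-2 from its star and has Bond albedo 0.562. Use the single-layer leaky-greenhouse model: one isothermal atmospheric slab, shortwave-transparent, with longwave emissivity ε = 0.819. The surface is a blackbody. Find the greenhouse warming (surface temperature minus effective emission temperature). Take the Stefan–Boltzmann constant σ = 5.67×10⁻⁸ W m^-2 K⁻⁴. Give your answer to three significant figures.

49.2 K

The planet radiates to space at T_e = [S(1−α)/(4σ)]^(1/4) = 349.2 K.
The surface balance (absorbed SW + ε·downward IR = σT_s⁴) with T_a⁴ = T_s⁴/2 reduces to T_s = T_e·[2/(2−ε)]^¼ = 398.4 K.
T_s − T_e = 398.4 − 349.2 = 49.15 K.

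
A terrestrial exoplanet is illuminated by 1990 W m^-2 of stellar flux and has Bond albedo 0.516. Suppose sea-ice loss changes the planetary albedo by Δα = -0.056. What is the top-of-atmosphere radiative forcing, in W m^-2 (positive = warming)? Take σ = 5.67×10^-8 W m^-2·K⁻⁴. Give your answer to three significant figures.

TOA radiative forcing: ΔF = −S·Δα/4 = −1990·(-0.056)/4 = 27.86 W m^-2.

27.9 W m^-2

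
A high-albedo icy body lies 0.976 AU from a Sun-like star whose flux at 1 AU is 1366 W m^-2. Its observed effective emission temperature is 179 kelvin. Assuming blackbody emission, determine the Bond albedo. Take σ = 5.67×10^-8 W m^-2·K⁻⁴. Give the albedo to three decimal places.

0.838

Irradiance scales as 1/d², so S = 1366 W m^-2 × (1/0.976)² = 1434 W m^-2.
Energy balance: S(1−α)/4 = σT⁴, so 1−α = 4σT⁴/S.
σT⁴ = 58.21 W m^-2, so 4σT⁴ = 232.8 W m^-2.
1−α = 232.8/1434 = 0.1624, so α = 0.8376.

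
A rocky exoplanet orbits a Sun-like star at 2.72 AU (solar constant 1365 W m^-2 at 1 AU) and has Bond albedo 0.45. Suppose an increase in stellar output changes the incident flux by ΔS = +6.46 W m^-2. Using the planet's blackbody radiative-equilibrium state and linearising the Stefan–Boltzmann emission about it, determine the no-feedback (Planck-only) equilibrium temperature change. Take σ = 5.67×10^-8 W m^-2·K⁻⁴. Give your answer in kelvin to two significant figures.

Flux at the orbit: S = 1365/(2.72)² = 184.5 W m^-2.
Unperturbed T_e = [184.5·(1−0.45)/(4σ)]^¼ = 145.4 K.
ΔF = Δ[S(1−α)]/4 = (1−0.45)·+6.46/4 = 0.8883 W m^-2.
Planck response: λ_P = 4σT_e³ = 4·5.67×10⁻⁸·(145.4)³ = 0.6977 W m^-2/K.
Hence the no-feedback warming is ΔF/(4σT_e³) = 1.27 K.

1.3 kelvin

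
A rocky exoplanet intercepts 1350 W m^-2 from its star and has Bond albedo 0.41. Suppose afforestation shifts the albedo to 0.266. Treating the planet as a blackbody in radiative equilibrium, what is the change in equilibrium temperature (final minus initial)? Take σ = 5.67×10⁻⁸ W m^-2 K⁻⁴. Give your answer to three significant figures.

13.7 kelvin

Before: T₁ = [1350·0.59/(4σ)]^(1/4) = 243.4 K.
After:  T₂ = [1350·0.734/(4σ)]^(1/4) = 257.1 K.
ΔT = T₂ − T₁ = 13.66 K.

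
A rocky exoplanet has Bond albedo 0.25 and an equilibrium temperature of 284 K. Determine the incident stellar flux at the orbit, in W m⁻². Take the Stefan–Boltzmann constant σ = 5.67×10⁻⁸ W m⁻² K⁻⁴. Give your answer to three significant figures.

1970 W m⁻²

Invert the energy balance for S: S = 4σT⁴/(1−α).
σT⁴ = 5.67×10⁻⁸·(284)⁴ = 368.9 W m⁻².
S = 4·368.9/0.75 = 1967 W m⁻².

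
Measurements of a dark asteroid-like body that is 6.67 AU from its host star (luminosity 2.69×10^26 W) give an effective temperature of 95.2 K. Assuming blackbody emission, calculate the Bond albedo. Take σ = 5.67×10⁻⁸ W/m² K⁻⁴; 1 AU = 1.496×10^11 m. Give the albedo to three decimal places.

Orbital distance: d = 6.67 AU = 9.978×10^11 m.
S = L/(4πd²) = 21.50 W/m².
Rearranging the radiative balance, α = 1 − 4σT⁴/S.
σT⁴ = 4.657 W/m², so 4σT⁴ = 18.63 W/m².
1−α = 18.63/21.50 = 0.8665, so α = 0.1335.

0.134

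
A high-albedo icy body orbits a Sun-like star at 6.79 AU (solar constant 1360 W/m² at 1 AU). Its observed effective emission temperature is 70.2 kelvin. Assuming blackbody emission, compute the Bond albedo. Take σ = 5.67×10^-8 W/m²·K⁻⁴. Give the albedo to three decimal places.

Flux at the orbit: S = 1360/(6.79)² = 29.50 W/m².
Rearranging the radiative balance, α = 1 − 4σT⁴/S.
σT⁴ = 1.377 W/m², so 4σT⁴ = 5.508 W/m².
1−α = 5.508/29.50 = 0.1867, so α = 0.8133.

0.813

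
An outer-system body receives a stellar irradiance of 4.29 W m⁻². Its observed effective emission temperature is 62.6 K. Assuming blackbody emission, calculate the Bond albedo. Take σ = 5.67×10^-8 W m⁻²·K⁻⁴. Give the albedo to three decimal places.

0.188

From σT⁴ = S(1−α)/4 we invert for α: 1−α = 4σT⁴/S.
4σT⁴ = 4·5.67×10⁻⁸·(62.6)⁴ = 3.483 W m⁻².
1−α = 3.483/4.290 = 0.8119, so α = 0.1881.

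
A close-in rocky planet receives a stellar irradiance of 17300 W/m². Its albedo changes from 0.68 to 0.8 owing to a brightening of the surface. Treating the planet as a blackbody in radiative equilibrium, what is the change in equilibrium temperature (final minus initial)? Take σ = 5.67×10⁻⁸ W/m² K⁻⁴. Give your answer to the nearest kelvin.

Before: T₁ = [17300·0.32/(4σ)]^(1/4) = 395.3 K.
With α = 0.8, T₂ = 351.4 K.
Change: 351.4 − 395.3 = -43.82 K.

-44 kelvin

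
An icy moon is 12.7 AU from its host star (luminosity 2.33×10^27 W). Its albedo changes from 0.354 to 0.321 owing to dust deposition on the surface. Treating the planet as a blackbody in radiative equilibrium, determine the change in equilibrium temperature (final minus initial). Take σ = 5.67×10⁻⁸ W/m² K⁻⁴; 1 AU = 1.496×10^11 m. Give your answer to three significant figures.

Orbital distance: d = 12.7 AU = 1.900×10^12 m.
Flux at the orbit: S = L/(4πd²) = 2.33×10^27/(4π·(1.90×10^12)²) = 51.37 W/m².
Before: T₁ = [51.37·0.646/(4σ)]^(1/4) = 110.0 K.
Final:   T₂ = [S(1−0.321)/(4σ)]^(1/4) = 111.4 K.
ΔT = T₂ − T₁ = 1.378 K.

1.38 K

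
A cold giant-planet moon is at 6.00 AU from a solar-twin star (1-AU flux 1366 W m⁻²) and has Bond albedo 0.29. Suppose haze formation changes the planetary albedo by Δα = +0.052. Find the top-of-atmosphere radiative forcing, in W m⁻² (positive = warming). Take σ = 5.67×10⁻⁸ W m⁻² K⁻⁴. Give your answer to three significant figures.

By the inverse-square law, S = 1366/6.00² = 37.94 W m⁻².
The change in absorbed flux is Δ[S(1−α)/4] = −SΔα/4 = -0.4933 W m⁻².

-0.493 W m⁻²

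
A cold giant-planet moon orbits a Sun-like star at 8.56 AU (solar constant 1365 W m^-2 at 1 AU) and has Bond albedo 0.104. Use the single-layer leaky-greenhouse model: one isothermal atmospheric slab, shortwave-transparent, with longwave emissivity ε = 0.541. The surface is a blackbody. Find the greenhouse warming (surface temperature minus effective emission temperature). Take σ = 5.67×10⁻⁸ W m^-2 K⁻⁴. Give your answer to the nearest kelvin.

8 K

By the inverse-square law, S = 1365/8.56² = 18.63 W m^-2.
Effective emission temperature (TOA balance): σT_e⁴ = S(1−α)/4 = 4.173 W m^-2 → T_e = 92.62 K.
The surface balance (absorbed SW + ε·downward IR = σT_s⁴) with T_a⁴ = T_s⁴/2 reduces to T_s = T_e·[2/(2−ε)]^¼ = 100.2 K.
The atmosphere warms the surface by 7.599 K.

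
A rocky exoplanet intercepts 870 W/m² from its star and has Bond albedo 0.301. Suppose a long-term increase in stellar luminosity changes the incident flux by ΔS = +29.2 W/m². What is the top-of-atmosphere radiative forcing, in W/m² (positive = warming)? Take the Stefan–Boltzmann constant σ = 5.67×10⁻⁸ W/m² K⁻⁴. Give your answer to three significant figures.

5.10 W/m²

TOA radiative forcing: ΔF = (1−α)ΔS/4 = 0.699·(+29.2)/4 = 5.103 W/m².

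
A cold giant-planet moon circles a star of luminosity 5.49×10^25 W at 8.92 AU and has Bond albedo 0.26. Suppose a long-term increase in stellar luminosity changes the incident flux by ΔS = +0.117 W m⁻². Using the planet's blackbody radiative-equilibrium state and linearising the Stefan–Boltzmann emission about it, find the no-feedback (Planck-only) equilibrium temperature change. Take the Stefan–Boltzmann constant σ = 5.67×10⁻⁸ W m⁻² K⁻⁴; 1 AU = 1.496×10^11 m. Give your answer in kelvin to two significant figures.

Orbital distance: d = 8.92 AU = 1.334×10^12 m.
S = L/(4πd²) = 2.453 W m⁻².
Reference equilibrium: T_e = [S(1−α)/(4σ)]^(1/4) = 53.19 K.
Only a fraction (1−α) is absorbed and it's spread over 4πR², so ΔF = (1−α)ΔS/4 = 0.02165 W m⁻².
Planck response: λ_P = 4σT_e³ = 4·5.67×10⁻⁸·(53.19)³ = 0.03413 W m⁻²/K.
Hence the no-feedback warming is ΔF/(4σT_e³) = 0.634 K.

0.63 kelvin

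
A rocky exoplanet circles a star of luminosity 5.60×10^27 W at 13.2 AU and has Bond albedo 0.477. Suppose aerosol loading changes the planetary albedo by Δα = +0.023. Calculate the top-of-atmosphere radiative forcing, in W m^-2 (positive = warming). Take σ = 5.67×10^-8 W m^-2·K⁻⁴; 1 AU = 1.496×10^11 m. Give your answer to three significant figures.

d = 13.2 × 1.496×10^11 m = 1.975×10^12 m.
Flux at the orbit: S = L/(4πd²) = 5.60×10^27/(4π·(1.97×10^12)²) = 114.3 W m^-2.
ΔF = −(S/4)Δα = −(114.3/4)×(+0.023) = -0.6571 W m^-2.

-0.657 W m^-2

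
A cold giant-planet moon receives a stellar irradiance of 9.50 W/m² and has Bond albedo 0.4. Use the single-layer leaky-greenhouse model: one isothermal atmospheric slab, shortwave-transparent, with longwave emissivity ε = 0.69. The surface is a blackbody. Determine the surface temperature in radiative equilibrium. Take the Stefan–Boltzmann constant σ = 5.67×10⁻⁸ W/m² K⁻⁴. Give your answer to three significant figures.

78.7 kelvin

The planet radiates to space at T_e = [S(1−α)/(4σ)]^(1/4) = 70.80 K.
The surface balance (absorbed SW + ε·downward IR = σT_s⁴) with T_a⁴ = T_s⁴/2 reduces to T_s = T_e·[2/(2−ε)]^¼ = 78.70 K.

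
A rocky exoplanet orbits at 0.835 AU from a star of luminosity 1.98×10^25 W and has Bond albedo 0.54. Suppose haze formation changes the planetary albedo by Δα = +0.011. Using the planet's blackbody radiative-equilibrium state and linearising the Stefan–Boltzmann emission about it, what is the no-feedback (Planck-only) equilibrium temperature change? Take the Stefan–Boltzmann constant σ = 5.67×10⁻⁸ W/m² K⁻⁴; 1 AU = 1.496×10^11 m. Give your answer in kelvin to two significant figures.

Orbital distance: d = 0.835 AU = 1.249×10^11 m.
Spreading L over a sphere of radius d: S = 1.98×10^25/(4π·1.25×10^11²) = 101.0 W/m².
The baseline emission temperature is T_e = 119.6 K.
The change in absorbed flux is Δ[S(1−α)/4] = −SΔα/4 = -0.2777 W/m².
Planck response: λ_P = 4σT_e³ = 4·5.67×10⁻⁸·(119.6)³ = 0.3883 W/m²/K.
Hence the no-feedback warming is ΔF/(4σT_e³) = -0.715 K.

-0.72 K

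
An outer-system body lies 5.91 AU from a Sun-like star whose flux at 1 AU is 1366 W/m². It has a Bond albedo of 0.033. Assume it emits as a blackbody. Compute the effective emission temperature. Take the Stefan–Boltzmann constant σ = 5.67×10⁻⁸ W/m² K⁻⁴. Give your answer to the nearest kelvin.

114 K

Irradiance scales as 1/d², so S = 1366 W/m² × (1/5.91)² = 39.11 W/m².
Averaging over the sphere, the absorbed flux is S(1−α)/4 = 9.455 W/m².
Set σT⁴ = 9.455 → T = (9.455/σ)^(1/4) = 113.6 K.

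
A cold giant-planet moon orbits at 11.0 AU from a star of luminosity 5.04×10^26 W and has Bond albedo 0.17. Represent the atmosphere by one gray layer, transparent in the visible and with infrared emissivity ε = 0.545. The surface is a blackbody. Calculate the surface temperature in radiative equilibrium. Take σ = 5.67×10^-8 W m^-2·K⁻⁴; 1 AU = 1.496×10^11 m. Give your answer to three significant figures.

Orbital distance: d = 11.0 AU = 1.646×10^12 m.
S = L/(4πd²) = 14.81 W m^-2.
Effective emission temperature (TOA balance): σT_e⁴ = S(1−α)/4 = 3.073 W m^-2 → T_e = 85.80 K.
The surface balance (absorbed SW + ε·downward IR = σT_s⁴) with T_a⁴ = T_s⁴/2 reduces to T_s = T_e·[2/(2−ε)]^¼ = 92.91 K.

92.9 kelvin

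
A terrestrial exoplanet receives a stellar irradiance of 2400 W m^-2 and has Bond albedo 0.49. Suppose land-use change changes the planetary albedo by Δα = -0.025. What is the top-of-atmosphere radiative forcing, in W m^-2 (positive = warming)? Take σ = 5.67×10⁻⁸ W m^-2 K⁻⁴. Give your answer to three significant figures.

15.0 W m^-2

TOA radiative forcing: ΔF = −S·Δα/4 = −2400·(-0.025)/4 = 15.00 W m^-2.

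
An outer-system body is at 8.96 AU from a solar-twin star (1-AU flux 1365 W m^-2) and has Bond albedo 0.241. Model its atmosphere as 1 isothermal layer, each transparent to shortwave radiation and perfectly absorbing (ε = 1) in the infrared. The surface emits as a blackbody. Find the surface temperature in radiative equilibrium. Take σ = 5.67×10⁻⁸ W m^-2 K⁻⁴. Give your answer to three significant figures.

103 kelvin

Irradiance scales as 1/d², so S = 1365 W m^-2 × (1/8.96)² = 17.00 W m^-2.
OLR = S(1−α)/4 = 3.226 W m^-2; the top layer radiates at T_e = 86.85 K.
Layer-by-layer balance gives σT_s⁴ = (N+1)σT_e⁴, so T_s = 2^¼·86.85 = 103.3 K.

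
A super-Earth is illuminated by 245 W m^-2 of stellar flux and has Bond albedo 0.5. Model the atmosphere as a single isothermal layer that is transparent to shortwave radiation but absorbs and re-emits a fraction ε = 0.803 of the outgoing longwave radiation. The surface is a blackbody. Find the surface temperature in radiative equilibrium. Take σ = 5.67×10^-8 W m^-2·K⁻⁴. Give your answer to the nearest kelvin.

Effective emission temperature (TOA balance): σT_e⁴ = S(1−α)/4 = 30.62 W m^-2 → T_e = 152.4 K.
Surface balance with a leaky layer gives σT_s⁴ = σT_e⁴·2/(2−ε), so T_s = T_e·[2/(2−0.803)]^(1/4) = 173.3 K.

173 K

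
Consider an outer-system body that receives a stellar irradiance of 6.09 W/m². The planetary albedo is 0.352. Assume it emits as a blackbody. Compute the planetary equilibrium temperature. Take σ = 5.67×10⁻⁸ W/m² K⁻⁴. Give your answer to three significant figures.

64.6 kelvin

Averaging over the sphere, the absorbed flux is S(1−α)/4 = 0.9866 W/m².
In equilibrium σT⁴ equals this, so T = 64.59 K.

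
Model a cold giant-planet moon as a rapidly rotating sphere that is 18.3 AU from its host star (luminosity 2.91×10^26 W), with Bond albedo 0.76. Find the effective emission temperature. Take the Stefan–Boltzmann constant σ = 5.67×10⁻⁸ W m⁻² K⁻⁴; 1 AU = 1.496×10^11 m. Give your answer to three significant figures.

42.5 kelvin

Orbital distance: d = 18.3 AU = 2.738×10^12 m.
S = L/(4πd²) = 3.090 W m⁻².
Absorbed flux (global mean): S(1−α)/4 = 3.090·0.24/4 = 0.1854 W m⁻².
In equilibrium σT⁴ equals this, so T = 42.52 K.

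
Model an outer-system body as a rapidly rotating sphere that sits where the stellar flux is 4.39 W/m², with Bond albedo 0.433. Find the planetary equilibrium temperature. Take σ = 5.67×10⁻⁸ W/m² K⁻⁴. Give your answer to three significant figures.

The planet absorbs (1−α)S over its disc πR² and re-emits over 4πR², so the mean absorbed flux is (1−0.433)·4.390/4 = 0.6223 W/m².
Balancing against σT⁴: T = (0.6223/5.67×10⁻⁸)^(1/4) = 57.56 K.

57.6 kelvin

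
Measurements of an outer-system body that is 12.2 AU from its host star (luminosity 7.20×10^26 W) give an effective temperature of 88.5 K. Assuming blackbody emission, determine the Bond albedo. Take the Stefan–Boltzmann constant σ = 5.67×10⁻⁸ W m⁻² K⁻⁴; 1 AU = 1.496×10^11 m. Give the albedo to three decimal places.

Orbital distance: d = 12.2 AU = 1.825×10^12 m.
Flux at the orbit: S = L/(4πd²) = 7.20×10^26/(4π·(1.83×10^12)²) = 17.20 W m⁻².
From σT⁴ = S(1−α)/4 we invert for α: 1−α = 4σT⁴/S.
4σT⁴ = 4·5.67×10⁻⁸·(88.5)⁴ = 13.91 W m⁻².
Hence α = 1 − 13.91/17.20 = 0.1911.

0.191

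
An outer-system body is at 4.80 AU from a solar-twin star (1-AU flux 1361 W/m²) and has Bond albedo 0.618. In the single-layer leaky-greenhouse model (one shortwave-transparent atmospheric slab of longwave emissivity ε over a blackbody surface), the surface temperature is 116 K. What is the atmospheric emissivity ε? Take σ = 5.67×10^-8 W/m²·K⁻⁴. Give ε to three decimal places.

0.901

Flux at the orbit: S = 1361/(4.80)² = 59.07 W/m².
Effective temperature: T_e = [S(1−α)/(4σ)]^(1/4) = 99.87 K.
Inverting T_s⁴ = 2T_e⁴/(2−ε): (T_e/T_s)⁴ = 0.5495, so ε = 2(1 − 0.5495) = 0.9010.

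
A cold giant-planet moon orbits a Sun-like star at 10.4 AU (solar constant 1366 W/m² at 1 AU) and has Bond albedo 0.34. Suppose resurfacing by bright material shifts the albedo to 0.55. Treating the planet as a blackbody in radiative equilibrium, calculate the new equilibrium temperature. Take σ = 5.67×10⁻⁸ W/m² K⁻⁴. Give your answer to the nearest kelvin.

Flux at the orbit: S = 1366/(10.4)² = 12.63 W/m².
T₂ = [S(1−α₂)/(4σ)]^(1/4) = [12.63·0.45/(4σ)]^(1/4) = 70.75 K.

71 kelvin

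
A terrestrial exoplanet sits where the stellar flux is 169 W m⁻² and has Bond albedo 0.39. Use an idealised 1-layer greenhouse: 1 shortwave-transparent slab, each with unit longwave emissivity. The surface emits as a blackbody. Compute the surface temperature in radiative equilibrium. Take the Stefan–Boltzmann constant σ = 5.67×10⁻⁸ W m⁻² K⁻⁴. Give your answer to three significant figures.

174 K

Top-of-atmosphere balance: σT_e⁴ = S(1−α)/4 = 25.77 W m⁻² → T_e = 146.0 K.
With N = 1 opaque layers, T_s = (N+1)^(1/4)·T_e = 2^(1/4)·146.0 = 173.6 K.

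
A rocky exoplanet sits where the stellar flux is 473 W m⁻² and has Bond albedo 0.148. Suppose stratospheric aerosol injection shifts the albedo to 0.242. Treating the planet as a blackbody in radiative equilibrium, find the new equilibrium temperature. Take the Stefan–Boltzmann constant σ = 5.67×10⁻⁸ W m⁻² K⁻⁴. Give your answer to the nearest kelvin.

199 kelvin

New equilibrium: T₂ = [(1−0.242)·473.0/(4σ)]^(1/4) = 199.4 K.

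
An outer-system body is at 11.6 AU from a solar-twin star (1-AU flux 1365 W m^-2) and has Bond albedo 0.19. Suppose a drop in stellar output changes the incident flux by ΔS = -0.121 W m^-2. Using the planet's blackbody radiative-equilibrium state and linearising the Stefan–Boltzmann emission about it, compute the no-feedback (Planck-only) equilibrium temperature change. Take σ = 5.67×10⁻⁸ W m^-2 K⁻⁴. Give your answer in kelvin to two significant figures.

Irradiance scales as 1/d², so S = 1365 W m^-2 × (1/11.6)² = 10.14 W m^-2.
Reference equilibrium: T_e = [S(1−α)/(4σ)]^(1/4) = 77.58 K.
Only a fraction (1−α) is absorbed and it's spread over 4πR², so ΔF = (1−α)ΔS/4 = -0.02450 W m^-2.
Linearising σT⁴ gives d(σT⁴)/dT = 4σT_e³ = 0.1059 W m^-2 per K.
So ΔT₀ = -0.02450/0.1059 = -0.231 K.

-0.23 K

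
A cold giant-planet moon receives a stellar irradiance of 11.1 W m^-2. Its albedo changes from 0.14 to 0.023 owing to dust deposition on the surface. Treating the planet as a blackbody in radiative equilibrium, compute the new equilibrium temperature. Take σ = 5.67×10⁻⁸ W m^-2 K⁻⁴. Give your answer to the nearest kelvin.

New equilibrium: T₂ = [(1−0.023)·11.10/(4σ)]^(1/4) = 83.16 K.

83 kelvin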